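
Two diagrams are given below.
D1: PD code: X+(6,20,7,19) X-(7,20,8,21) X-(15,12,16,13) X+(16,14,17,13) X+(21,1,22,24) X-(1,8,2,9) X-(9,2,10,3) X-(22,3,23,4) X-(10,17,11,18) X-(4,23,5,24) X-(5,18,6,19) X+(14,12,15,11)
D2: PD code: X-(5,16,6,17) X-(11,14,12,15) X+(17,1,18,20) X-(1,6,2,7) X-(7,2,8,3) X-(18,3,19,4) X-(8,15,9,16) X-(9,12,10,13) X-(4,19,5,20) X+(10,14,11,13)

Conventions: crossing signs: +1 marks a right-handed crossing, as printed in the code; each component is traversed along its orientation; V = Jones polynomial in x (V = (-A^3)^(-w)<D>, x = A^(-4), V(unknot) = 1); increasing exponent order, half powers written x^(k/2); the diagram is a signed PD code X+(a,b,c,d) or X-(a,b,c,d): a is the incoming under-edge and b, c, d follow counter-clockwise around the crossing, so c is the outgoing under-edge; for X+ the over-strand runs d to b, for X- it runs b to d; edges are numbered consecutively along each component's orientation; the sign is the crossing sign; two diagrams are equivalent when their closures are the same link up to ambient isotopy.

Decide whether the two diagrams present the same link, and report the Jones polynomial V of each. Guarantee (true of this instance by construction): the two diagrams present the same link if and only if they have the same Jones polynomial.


equivalent: yes
D1 (bracket A^-8 - A^-4 + 2 - A^4 + A^8 - A^12; 12 crossings at w = -4): V = -x^-6 + x^-5 - x^-4 + 2x^-3 - x^-2 + x^-1
V(D2) = -x^-6 + x^-5 - x^-4 + 2x^-3 - x^-2 + x^-1  [10 crossings, <D> = A^-14 - A^-10 + 2A^-6 - A^-2 + A^2 - A^6, w = -6]
observation: all 2 diagrams share one V(x), hence one class


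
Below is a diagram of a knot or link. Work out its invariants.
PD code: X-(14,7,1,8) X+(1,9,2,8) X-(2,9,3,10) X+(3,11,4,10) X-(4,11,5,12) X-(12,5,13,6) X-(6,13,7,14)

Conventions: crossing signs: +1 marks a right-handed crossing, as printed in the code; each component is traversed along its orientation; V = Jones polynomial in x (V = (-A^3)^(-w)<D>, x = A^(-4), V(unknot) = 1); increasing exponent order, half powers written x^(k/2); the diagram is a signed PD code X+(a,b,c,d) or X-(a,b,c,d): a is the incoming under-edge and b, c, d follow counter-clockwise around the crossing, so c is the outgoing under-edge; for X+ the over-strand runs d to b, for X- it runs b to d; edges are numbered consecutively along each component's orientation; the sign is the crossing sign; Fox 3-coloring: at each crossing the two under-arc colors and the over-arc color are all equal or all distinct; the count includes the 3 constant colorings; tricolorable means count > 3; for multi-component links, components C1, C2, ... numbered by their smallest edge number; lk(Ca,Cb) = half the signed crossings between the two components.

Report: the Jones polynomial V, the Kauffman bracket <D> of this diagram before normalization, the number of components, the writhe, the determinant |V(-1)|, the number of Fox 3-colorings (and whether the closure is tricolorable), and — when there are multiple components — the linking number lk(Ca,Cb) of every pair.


V = -x^-4 + x^-3 + x^-1
<D> = -A^-5 - A^3 + A^7 (w = -3)
1 component over 7 crossings, w = -3
9 Fox colorings among 3^7, |V(-1)| = 3: tricolorable
why: |V(-1)| = 3: so tricolorable, since 3 divides 3


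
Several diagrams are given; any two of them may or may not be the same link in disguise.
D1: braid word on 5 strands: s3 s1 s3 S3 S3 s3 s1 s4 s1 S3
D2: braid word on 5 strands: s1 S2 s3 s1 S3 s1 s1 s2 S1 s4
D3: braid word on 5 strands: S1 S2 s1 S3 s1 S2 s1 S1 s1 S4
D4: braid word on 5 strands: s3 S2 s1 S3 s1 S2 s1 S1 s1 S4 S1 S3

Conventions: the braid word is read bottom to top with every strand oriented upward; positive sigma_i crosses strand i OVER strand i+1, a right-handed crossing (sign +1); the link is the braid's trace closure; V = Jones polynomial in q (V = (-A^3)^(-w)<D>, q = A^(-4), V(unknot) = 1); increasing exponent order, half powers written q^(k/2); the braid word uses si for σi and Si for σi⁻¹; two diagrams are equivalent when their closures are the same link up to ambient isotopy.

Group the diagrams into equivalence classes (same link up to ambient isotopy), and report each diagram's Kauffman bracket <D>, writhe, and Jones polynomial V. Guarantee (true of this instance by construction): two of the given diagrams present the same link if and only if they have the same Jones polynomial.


grouping into links: {D1, D2} | {D3, D4}
V(D1) = 1 + 2q + 2q^2 + q^3 - q^4 - q^5  (w +4, c 10, <D> = -A^-8 - A^-4 + 1 + 2A^4 + 2A^8 + A^12)
D2 (bracket -A^-8 - A^-4 + 1 + 2A^4 + 2A^8 + A^12; 10 crossings at w = +4): V = 1 + 2q + 2q^2 + q^3 - q^4 - q^5
D3 (bracket A^-14 + 2A^-6 + A^2; 10 crossings at w = -2): V = q^-2 + 2 + q^2
V(D4) = q^-2 + 2 + q^2  [12 crossings, <D> = A^-14 + 2A^-6 + A^2, w = -2]
why: comparing 4 Jones polynomials yields 2 groups


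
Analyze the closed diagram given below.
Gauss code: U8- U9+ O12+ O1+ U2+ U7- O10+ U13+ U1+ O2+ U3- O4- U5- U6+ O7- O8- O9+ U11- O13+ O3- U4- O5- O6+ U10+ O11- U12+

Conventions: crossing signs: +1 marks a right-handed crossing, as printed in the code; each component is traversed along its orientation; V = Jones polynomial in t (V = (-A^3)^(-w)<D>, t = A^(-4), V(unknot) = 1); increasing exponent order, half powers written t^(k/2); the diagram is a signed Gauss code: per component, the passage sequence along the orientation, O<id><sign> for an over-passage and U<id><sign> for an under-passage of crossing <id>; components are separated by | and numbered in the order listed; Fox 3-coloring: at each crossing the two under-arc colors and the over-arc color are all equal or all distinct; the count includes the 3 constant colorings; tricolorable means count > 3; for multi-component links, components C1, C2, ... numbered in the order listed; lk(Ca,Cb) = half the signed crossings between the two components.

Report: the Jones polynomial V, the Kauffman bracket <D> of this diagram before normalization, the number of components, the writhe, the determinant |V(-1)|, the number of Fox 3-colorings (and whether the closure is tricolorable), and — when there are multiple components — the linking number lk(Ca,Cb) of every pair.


V = -t^-3 + 2t^-2 - 2t^-1 + 3 - 2t + 2t^2 - t^3
<D> = A^-9 - 2A^-5 + 2A^-1 - 3A^3 + 2A^7 - 2A^11 + A^15 (w = +1)
1 component over 13 crossings, w = +1
3 Fox colorings among 3^13, |V(-1)| = 13: not tricolorable
why: V spans 6 powers of t: at least 6 crossings in any diagram


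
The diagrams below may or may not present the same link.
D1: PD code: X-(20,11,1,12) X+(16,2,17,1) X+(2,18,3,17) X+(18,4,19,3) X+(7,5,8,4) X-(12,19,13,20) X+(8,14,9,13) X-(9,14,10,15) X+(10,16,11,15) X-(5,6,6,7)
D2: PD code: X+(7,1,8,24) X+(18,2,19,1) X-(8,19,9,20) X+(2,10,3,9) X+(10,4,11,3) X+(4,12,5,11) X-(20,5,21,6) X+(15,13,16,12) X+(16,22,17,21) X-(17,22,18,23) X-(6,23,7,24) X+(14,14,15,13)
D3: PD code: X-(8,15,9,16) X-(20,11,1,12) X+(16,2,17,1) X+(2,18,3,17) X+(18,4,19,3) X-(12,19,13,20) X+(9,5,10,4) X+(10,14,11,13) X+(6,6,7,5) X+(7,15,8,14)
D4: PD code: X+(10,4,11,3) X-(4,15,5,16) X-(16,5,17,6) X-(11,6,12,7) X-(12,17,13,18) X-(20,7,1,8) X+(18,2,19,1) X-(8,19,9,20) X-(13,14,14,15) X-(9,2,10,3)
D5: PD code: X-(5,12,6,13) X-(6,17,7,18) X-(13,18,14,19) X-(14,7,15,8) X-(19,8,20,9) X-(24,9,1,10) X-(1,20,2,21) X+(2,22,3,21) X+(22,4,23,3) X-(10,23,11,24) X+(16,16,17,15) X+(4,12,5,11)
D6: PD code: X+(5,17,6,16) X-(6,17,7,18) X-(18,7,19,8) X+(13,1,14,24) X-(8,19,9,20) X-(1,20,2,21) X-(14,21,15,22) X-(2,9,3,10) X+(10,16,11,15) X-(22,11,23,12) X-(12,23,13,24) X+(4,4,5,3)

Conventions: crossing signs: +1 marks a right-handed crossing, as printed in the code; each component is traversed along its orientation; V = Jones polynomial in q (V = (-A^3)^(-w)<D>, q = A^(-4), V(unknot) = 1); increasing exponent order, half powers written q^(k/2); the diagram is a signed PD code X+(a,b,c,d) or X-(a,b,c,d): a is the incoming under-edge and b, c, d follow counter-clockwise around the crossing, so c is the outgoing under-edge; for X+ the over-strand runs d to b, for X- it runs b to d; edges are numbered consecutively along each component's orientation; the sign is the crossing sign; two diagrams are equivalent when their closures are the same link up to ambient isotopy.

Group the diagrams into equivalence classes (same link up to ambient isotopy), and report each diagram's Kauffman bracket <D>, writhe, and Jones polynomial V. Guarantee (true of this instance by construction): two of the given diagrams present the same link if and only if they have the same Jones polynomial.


equivalence classes: {D1, D2, D3} | {D4, D5, D6}
D1 (bracket A^-14 - 2A^-10 + 2A^-6 - 2A^-2 + 2A^2 - A^6 + A^10; 10 crossings at w = +2): V = q^-1 - 1 + 2q - 2q^2 + 2q^3 - 2q^4 + q^5
V(D2) = q^-1 - 1 + 2q - 2q^2 + 2q^3 - 2q^4 + q^5  (w +4, c 12, <D> = A^-8 - 2A^-4 + 2 - 2A^4 + 2A^8 - A^12 + A^16)
D3 (bracket A^-8 - 2A^-4 + 2 - 2A^4 + 2A^8 - A^12 + A^16; 10 crossings at w = +4): V = q^-1 - 1 + 2q - 2q^2 + 2q^3 - 2q^4 + q^5
V(D4) = -q^-6 + q^-5 - q^-4 + 2q^-3 - q^-2 + q^-1  [10 crossings, <D> = A^-14 - A^-10 + 2A^-6 - A^-2 + A^2 - A^6, w = -6]
V(D5) = -q^-6 + q^-5 - q^-4 + 2q^-3 - q^-2 + q^-1  [12 crossings, <D> = A^-8 - A^-4 + 2 - A^4 + A^8 - A^12, w = -4]
D6 (bracket A^-8 - A^-4 + 2 - A^4 + A^8 - A^12; 12 crossings at w = -4): V = -q^-6 + q^-5 - q^-4 + 2q^-3 - q^-2 + q^-1
key observation: 2 classes among 6 diagrams; unequal V(q) rules out equality


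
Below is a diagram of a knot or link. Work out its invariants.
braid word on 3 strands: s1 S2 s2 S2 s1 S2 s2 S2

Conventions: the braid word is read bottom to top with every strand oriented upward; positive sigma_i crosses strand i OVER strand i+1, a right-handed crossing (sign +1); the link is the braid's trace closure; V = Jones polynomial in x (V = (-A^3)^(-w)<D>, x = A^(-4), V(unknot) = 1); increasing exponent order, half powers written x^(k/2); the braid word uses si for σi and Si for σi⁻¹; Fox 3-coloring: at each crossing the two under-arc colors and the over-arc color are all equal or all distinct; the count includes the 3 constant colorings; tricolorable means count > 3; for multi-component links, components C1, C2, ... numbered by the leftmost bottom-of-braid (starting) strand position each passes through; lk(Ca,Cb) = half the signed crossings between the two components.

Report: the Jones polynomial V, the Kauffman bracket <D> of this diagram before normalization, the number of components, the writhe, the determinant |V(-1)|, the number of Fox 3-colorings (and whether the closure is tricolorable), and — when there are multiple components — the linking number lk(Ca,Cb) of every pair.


Jones polynomial: V(x) = x^-2 - x^-1 + 1 - x + x^2
<D> = A^-8 - A^-4 + 1 - A^4 + A^8; writhe 0
components 1, writhe 0 (8 crossings)
3-colorings: 3 of 3^8, det 5 — not tricolorable
note: |V(-1)| = 5: so not tricolorable, since 3 does not divide 5


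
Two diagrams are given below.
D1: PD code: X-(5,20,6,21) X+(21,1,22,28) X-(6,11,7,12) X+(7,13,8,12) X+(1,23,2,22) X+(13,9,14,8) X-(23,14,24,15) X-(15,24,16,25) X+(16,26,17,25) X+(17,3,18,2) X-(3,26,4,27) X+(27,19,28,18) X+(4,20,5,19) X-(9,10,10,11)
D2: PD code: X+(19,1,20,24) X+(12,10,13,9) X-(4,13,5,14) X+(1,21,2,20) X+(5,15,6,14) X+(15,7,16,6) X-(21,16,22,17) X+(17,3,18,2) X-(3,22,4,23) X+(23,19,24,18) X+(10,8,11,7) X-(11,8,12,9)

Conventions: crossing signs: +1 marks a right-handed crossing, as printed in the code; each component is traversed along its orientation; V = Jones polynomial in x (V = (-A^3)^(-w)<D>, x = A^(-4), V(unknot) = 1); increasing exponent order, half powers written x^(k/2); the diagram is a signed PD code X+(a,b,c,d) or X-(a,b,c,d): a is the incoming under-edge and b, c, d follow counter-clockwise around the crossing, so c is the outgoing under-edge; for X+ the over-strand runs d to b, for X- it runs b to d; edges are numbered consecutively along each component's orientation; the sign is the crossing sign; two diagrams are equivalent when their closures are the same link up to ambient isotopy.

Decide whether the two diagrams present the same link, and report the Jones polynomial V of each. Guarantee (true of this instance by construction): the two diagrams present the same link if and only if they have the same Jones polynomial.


equivalent: yes
V(D1) = x^-1 - 1 + 2x - 2x^2 + 2x^3 - 2x^4 + x^5  (w +2, c 14, <D> = A^-14 - 2A^-10 + 2A^-6 - 2A^-2 + 2A^2 - A^6 + A^10)
D2 (bracket A^-8 - 2A^-4 + 2 - 2A^4 + 2A^8 - A^12 + A^16; 12 crossings at w = +4): V = x^-1 - 1 + 2x - 2x^2 + 2x^3 - 2x^4 + x^5
why: all 2 diagrams share one V(x), hence one class


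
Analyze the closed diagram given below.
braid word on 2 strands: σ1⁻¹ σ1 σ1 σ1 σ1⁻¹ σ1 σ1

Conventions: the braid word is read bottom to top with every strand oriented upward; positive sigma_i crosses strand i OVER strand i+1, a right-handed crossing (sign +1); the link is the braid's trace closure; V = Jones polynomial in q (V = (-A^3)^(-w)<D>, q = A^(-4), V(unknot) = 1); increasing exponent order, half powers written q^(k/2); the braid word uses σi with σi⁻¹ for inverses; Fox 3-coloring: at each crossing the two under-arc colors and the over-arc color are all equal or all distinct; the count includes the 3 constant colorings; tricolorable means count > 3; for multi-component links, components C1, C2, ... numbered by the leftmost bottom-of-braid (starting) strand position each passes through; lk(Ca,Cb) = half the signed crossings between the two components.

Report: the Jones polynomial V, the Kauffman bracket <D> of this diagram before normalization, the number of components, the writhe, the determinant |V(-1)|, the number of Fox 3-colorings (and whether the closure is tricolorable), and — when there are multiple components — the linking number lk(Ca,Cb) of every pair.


V(q) = q + q^3 - q^4
bracket: A^-7 - A^-3 - A^5, w = +3
1 component, writhe +3, over 7 crossings
det 3, colorings 9 of 3^7 — tricolorable
observation: one generator, power 3: the (2,3) torus pattern


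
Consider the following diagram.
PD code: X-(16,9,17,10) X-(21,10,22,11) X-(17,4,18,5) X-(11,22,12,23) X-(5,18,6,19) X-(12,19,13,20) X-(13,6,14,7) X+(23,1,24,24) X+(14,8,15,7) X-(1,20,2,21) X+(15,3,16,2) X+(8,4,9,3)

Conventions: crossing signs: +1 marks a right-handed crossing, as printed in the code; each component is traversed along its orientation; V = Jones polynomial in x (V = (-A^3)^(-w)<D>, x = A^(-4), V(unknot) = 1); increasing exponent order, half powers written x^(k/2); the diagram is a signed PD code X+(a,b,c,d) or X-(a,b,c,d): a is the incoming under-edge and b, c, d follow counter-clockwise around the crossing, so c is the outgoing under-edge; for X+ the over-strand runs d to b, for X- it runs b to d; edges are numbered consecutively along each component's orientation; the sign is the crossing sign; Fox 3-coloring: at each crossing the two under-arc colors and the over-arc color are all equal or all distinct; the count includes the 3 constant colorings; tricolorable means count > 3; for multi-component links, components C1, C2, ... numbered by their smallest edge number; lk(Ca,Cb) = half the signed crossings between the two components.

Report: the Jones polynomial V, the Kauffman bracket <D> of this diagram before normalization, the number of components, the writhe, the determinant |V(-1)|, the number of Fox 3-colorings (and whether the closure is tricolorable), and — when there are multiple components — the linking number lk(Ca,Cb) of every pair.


V = -x^-6 + x^-5 - x^-4 + 2x^-3 - x^-2 + x^-1
<D> = A^-8 - A^-4 + 2 - A^4 + A^8 - A^12 (w = -4)
1 component over 12 crossings, w = -4
3 Fox colorings among 3^12, |V(-1)| = 7: not tricolorable
why: w = -4 (over 12 crossings) is diagram-only; (-A^3)^(4) removes it from V


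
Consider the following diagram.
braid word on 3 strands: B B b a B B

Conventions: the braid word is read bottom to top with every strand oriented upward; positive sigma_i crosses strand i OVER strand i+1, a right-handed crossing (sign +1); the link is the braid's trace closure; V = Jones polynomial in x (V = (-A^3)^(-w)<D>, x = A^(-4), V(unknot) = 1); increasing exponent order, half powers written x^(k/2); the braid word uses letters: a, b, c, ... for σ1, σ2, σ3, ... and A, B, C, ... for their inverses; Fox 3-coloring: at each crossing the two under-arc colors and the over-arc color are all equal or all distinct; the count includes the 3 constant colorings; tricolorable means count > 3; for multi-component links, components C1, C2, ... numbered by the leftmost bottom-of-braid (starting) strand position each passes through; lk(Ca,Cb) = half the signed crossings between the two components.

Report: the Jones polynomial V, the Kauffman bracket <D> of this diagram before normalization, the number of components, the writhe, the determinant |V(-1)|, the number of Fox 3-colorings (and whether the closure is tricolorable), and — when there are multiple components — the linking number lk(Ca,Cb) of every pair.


V(x) = -x^-4 + x^-3 + x^-1
bracket: A^-2 + A^6 - A^10, w = -2
1 component, writhe -2, over 6 crossings
det 3, colorings 9 of 3^6 — tricolorable
observation: the span of V is 3, forcing >= 3 crossings in any diagram


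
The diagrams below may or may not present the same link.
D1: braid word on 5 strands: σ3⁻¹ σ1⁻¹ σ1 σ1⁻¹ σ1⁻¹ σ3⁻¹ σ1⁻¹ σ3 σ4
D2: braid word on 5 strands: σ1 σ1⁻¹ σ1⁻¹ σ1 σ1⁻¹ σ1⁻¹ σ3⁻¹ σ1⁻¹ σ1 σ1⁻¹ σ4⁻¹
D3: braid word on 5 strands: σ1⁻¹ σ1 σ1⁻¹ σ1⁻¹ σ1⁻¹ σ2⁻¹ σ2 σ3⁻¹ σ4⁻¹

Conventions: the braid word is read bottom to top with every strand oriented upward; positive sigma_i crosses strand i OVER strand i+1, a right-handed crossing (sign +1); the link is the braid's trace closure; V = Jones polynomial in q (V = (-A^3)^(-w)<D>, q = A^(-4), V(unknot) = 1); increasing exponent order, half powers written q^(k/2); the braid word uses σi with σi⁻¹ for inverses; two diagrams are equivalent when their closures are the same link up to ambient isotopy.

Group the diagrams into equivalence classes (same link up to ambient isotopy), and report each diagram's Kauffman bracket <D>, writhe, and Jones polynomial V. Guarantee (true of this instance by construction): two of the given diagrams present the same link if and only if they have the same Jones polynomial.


equivalence classes: {D1, D2, D3}
D1 (bracket A^-7 + A^-3 + A - A^9; 9 crossings at w = -3): V = q^(-9/2) - q^(-5/2) - q^(-3/2) - q^(-1/2)
V(D2) = q^(-9/2) - q^(-5/2) - q^(-3/2) - q^(-1/2)  [11 crossings, <D> = A^-13 + A^-9 + A^-5 - A^3, w = -5]
V(D3) = q^(-9/2) - q^(-5/2) - q^(-3/2) - q^(-1/2)  (w -5, c 9, <D> = A^-13 + A^-9 + A^-5 - A^3)
observation: one V(q) for all 3 diagrams — one class (guaranteed)


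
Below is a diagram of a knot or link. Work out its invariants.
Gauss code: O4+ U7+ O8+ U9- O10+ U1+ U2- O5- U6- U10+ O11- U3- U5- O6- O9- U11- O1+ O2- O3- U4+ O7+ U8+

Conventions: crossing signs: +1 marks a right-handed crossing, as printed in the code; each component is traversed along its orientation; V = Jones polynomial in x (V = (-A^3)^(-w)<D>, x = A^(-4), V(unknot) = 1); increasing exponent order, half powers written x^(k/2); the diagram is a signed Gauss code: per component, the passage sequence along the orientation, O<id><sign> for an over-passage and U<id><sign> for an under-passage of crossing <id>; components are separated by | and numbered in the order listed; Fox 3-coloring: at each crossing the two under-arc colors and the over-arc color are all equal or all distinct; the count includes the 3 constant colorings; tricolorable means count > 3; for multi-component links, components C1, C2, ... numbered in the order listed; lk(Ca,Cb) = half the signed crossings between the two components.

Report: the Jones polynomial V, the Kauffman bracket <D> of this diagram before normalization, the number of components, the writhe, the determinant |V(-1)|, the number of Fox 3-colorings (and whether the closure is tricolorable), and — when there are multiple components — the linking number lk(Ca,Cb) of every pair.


Jones polynomial: V(x) = -x^-5 + x^-4 - 2x^-3 + 4x^-2 - 3x^-1 + 4 - 3x + 2x^2 - x^3
<D> = A^-15 - 2A^-11 + 3A^-7 - 4A^-3 + 3A - 4A^5 + 2A^9 - A^13 + A^17; writhe -1
components 1, writhe -1 (11 crossings)
3-colorings: 9 of 3^11, det 21 — tricolorable
note: w = -1 (over 11 crossings) is diagram-only; (-A^3)^(1) removes it from V


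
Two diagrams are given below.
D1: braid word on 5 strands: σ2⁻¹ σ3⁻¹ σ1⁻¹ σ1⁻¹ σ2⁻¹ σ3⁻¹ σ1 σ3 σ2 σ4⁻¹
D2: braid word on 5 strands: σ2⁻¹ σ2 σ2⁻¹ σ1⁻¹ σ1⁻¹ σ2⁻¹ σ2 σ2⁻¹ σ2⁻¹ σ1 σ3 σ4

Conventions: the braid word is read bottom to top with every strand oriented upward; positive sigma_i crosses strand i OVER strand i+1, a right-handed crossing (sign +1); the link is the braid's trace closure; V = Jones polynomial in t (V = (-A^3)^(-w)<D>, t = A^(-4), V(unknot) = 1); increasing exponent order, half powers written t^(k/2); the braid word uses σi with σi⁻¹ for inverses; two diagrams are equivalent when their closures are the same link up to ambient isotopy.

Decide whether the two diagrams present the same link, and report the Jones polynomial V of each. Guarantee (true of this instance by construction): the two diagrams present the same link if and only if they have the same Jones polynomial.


equivalent: no
V(D1) = 1  (w -4, c 10, <D> = A^-12)
D2 (bracket A^-2 - A^2 + 2A^6 - A^10 + A^14 - A^18; 12 crossings at w = -2): V = -t^-6 + t^-5 - t^-4 + 2t^-3 - t^-2 + t^-1
why: V(t) takes 2 values over 2 diagrams, fixing the grouping


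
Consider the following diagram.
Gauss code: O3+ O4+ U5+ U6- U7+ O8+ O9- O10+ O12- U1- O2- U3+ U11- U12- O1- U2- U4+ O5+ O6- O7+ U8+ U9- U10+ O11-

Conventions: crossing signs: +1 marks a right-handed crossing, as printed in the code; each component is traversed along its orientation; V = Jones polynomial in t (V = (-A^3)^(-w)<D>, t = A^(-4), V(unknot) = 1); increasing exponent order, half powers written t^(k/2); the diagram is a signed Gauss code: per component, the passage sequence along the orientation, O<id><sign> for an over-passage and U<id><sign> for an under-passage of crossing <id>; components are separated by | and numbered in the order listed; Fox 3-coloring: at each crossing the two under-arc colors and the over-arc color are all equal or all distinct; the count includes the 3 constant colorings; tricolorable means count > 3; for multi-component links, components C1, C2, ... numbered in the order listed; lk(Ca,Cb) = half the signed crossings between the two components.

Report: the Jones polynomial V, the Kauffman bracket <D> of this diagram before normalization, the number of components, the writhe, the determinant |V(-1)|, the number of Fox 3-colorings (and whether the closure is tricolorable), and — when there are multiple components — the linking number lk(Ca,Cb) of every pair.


V = -t^-3 + t^-2 - t^-1 + 3 - t + t^2 - t^3
<D> = -A^-12 + A^-8 - A^-4 + 3 - A^4 + A^8 - A^12 (w = 0)
1 component over 12 crossings, w = 0
27 Fox colorings among 3^12, |V(-1)| = 9: tricolorable
why: V is palindromic (span 6, det 9): t -> 1/t fixes it; necessary, not sufficient, for amphichirality


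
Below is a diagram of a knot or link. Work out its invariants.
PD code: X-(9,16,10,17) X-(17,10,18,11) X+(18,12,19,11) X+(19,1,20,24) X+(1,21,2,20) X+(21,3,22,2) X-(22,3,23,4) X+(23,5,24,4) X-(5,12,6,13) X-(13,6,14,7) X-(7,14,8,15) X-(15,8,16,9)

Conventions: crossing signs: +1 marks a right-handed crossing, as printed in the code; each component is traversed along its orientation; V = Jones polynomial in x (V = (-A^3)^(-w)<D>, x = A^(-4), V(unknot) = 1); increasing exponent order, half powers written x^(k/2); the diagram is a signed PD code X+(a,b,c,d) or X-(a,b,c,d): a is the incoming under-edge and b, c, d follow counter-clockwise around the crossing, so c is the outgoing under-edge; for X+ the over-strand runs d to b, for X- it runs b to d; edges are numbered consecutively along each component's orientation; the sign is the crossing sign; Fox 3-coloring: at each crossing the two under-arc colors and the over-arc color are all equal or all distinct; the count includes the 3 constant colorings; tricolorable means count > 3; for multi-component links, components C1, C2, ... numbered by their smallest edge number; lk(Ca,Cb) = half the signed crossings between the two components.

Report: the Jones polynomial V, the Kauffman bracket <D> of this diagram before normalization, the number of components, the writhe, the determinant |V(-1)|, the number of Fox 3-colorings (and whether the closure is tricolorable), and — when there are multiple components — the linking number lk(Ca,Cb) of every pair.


Jones polynomial: V(x) = -x^-6 + x^-5 - 2x^-4 + 3x^-3 - 2x^-2 + 3x^-1 - 1 + x - x^2
<D> = -A^-14 + A^-10 - A^-6 + 3A^-2 - 2A^2 + 3A^6 - 2A^10 + A^14 - A^18; writhe -2
components 1, writhe -2 (12 crossings)
3-colorings: 9 of 3^12, det 15 — tricolorable
note: |V(-1)| = 15: so tricolorable, since 3 divides 15


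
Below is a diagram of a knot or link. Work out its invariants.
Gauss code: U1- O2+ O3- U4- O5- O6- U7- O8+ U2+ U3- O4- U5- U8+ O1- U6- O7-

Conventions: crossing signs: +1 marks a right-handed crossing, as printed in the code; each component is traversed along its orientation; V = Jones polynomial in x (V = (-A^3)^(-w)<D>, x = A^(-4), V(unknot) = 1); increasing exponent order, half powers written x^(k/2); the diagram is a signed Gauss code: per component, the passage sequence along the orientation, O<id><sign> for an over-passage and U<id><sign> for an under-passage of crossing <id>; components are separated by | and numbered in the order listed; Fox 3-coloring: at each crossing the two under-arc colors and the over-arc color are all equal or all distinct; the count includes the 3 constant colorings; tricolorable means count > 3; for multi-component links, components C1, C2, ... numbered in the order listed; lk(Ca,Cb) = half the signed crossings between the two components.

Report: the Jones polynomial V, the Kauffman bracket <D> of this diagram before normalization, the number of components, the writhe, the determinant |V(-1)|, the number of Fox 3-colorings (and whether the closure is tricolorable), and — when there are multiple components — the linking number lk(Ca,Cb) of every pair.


Jones polynomial: V(x) = -x^-6 + x^-5 - x^-4 + 2x^-3 - x^-2 + x^-1
<D> = A^-8 - A^-4 + 2 - A^4 + A^8 - A^12; writhe -4
components 1, writhe -4 (8 crossings)
3-colorings: 3 of 3^8, det 7 — not tricolorable
note: V spans 5 powers of x: at least 5 crossings in any diagram


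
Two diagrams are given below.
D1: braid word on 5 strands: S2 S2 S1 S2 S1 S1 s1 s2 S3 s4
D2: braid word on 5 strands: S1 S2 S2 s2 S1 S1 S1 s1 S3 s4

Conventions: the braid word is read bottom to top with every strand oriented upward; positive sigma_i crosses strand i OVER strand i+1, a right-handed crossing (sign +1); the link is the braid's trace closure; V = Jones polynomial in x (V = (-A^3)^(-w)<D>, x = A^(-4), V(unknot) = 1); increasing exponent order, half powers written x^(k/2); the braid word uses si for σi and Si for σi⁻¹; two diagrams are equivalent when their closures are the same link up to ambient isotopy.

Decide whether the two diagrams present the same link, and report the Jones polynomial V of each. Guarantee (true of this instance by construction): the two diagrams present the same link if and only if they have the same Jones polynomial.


same link: yes
V(D1) = -x^-4 + x^-3 + x^-1  [10 crossings, <D> = A^-8 + 1 - A^4, w = -4]
V(D2) = -x^-4 + x^-3 + x^-1  (w -4, c 10, <D> = A^-8 + 1 - A^4)
note: from 10 to 10 crossings by R-moves: one link, two diagrams


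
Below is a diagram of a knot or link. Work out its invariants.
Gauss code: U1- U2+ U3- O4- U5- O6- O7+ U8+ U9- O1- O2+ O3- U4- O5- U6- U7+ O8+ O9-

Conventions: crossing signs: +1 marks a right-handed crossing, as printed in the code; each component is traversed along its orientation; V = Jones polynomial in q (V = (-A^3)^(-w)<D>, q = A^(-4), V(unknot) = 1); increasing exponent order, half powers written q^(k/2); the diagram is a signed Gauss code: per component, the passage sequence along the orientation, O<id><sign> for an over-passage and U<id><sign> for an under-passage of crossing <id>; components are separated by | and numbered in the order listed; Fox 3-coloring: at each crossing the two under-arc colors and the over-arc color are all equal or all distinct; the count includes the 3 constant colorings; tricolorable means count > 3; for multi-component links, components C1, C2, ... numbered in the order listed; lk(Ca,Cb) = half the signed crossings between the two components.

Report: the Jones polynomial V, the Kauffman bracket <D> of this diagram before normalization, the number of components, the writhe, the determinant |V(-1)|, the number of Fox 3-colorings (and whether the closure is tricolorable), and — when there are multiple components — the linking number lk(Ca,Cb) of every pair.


V(q) = -q^-4 + q^-3 + q^-1
bracket: -A^-5 - A^3 + A^7, w = -3
1 component, writhe -3, over 9 crossings
det 3, colorings 9 of 3^9 — tricolorable
observation: det 3 = |V(-1)|; divisible by 3, so tricolorable


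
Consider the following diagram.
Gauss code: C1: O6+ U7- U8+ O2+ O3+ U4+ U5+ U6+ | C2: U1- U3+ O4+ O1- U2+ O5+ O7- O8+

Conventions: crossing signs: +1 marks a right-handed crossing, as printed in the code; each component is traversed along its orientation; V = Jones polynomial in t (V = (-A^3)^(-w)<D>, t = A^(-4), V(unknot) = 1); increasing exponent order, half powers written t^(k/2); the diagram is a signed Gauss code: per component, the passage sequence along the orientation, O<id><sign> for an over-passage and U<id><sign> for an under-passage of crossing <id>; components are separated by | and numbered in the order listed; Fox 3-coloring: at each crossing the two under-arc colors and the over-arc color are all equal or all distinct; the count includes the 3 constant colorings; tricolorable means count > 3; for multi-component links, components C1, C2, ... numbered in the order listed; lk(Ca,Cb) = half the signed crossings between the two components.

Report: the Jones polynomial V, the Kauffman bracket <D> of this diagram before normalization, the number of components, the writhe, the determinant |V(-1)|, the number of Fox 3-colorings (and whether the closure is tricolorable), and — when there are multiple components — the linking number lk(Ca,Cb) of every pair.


Jones polynomial: V(t) = -t^(1/2) + t^(3/2) - t^(5/2) - t^(9/2)
<D> = -A^-6 - A^2 + A^6 - A^10; writhe +4
components 2, writhe +4 (8 crossings)
linking number lk(C1,C2) = +2
3-colorings: 3 of 3^8, det 4 — not tricolorable
note: |V(-1)| = 4: so not tricolorable, since 3 does not divide 4


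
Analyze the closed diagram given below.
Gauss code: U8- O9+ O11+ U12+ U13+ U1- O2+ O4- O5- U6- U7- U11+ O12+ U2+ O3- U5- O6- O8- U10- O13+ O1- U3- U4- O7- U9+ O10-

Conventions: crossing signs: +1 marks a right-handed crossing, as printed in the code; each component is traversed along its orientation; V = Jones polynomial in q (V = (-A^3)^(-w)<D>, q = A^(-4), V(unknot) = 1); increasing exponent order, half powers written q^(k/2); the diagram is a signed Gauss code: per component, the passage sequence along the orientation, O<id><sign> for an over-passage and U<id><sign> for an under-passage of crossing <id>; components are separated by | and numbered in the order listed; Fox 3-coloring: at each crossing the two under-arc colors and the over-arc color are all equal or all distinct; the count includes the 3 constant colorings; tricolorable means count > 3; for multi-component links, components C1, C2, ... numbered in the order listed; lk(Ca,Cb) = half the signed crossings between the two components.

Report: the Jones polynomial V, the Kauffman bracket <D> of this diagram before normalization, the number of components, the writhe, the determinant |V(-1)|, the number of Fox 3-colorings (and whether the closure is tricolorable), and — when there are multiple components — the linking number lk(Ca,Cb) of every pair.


Jones polynomial: V(q) = -q^-4 + q^-3 + q^-1
<D> = -A^-5 - A^3 + A^7; writhe -3
components 1, writhe -3 (13 crossings)
3-colorings: 9 of 3^13, det 3 — tricolorable
note: w = -3 (over 13 crossings) is diagram-only; (-A^3)^(3) removes it from V


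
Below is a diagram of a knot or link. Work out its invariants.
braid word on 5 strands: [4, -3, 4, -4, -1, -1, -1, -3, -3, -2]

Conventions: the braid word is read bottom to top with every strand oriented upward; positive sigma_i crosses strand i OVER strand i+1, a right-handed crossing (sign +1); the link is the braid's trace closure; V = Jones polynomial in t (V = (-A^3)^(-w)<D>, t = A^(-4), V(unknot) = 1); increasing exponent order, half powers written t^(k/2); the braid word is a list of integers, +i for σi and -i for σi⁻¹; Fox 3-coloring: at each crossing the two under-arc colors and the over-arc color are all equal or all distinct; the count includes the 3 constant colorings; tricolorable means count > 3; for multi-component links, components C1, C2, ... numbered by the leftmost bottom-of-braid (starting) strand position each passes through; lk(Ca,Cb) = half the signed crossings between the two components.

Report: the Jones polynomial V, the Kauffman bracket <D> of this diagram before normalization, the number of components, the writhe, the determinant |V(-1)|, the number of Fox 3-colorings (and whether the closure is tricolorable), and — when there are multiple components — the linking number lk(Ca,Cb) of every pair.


V(t) = t^-8 - 2t^-7 + t^-6 - 2t^-5 + 2t^-4 + t^-2
bracket: A^-10 + 2A^-2 - 2A^2 + A^6 - 2A^10 + A^14, w = -6
1 component, writhe -6, over 10 crossings
det 9, colorings 27 of 3^10 — tricolorable
observation: w = -6 (over 10 crossings) is diagram-only; (-A^3)^(6) removes it from V


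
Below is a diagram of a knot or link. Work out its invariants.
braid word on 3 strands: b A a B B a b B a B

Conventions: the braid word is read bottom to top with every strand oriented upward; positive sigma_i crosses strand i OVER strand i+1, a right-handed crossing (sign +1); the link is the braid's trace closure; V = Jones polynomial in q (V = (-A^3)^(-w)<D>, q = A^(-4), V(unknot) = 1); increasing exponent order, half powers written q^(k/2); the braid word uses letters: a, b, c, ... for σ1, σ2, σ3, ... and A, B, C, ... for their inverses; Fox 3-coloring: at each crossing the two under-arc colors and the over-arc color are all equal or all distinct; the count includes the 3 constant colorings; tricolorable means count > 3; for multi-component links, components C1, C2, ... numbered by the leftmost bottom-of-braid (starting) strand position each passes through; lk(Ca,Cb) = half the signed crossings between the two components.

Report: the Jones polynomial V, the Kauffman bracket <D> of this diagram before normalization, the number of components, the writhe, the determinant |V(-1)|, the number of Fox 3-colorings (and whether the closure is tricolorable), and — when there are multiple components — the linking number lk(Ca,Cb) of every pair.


V = q^-2 + 2 + q^2
<D> = A^-8 + 2 + A^8 (w = 0)
3 components over 10 crossings, w = 0
lk(C1,C2): 0
lk(C1,C3) = +1
linking number lk(C2,C3) = -1
3 Fox colorings among 3^10, |V(-1)| = 4: not tricolorable
why: the span of V is 4, within the link bound 10 + 3 - 1


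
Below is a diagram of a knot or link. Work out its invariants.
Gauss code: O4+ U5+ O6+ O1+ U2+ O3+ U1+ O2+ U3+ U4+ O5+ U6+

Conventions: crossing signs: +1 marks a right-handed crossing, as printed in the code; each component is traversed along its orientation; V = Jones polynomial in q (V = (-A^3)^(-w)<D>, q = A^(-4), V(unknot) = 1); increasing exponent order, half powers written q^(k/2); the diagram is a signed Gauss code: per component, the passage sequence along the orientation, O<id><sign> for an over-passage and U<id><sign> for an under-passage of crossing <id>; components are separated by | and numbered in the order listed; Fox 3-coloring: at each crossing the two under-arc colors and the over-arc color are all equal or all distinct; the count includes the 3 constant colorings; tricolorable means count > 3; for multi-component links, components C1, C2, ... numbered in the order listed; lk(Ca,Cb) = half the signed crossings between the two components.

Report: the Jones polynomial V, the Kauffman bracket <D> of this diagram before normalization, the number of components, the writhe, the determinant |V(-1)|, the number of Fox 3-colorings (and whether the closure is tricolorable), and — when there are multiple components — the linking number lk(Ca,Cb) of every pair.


V = q^2 + 2q^4 - 2q^5 + q^6 - 2q^7 + q^8
<D> = A^-14 - 2A^-10 + A^-6 - 2A^-2 + 2A^2 + A^10 (w = +6)
1 component over 6 crossings, w = +6
27 Fox colorings among 3^6, |V(-1)| = 9: tricolorable
why: w = +6 (over 6 crossings) is diagram-only; (-A^3)^(-6) removes it from V


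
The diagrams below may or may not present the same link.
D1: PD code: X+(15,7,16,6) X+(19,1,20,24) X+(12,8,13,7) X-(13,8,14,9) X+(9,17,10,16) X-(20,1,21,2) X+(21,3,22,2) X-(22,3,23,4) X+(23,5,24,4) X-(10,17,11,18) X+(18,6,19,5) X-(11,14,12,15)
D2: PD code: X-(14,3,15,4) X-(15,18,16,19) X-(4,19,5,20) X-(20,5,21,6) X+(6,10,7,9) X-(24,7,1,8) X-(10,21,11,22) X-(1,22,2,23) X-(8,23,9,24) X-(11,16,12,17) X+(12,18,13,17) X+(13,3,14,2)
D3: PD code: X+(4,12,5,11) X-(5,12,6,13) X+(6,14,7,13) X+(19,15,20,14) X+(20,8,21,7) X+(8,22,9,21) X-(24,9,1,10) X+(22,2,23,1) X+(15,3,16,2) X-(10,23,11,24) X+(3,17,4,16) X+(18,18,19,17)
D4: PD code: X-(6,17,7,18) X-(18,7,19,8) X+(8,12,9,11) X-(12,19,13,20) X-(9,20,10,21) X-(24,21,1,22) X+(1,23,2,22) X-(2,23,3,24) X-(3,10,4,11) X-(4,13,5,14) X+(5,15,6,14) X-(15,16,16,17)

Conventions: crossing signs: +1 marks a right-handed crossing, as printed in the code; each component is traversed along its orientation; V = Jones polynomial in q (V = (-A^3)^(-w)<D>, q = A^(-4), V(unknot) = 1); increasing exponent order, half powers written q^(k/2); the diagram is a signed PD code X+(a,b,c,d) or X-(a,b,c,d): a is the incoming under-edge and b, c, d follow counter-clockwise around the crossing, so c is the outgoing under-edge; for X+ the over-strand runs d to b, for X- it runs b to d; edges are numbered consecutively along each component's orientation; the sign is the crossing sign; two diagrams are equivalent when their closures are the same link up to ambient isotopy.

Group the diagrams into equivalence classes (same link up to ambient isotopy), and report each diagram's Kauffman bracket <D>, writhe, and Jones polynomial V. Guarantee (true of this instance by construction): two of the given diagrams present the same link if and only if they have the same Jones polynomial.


grouping into links: {D1} | {D2, D4} | {D3}
V(D1) = 1  (w +2, c 12, <D> = A^6)
V(D2) = -q^-6 + q^-5 - q^-4 + 2q^-3 - q^-2 + q^-1  [12 crossings, <D> = A^-14 - A^-10 + 2A^-6 - A^-2 + A^2 - A^6, w = -6]
D3 (bracket A^-14 - 2A^-10 + 2A^-6 - 3A^-2 + 3A^2 - 2A^6 + 2A^10 - A^14 + A^18; 12 crossings at w = +6): V = 1 - q + 2q^2 - 2q^3 + 3q^4 - 3q^5 + 2q^6 - 2q^7 + q^8
V(D4) = -q^-6 + q^-5 - q^-4 + 2q^-3 - q^-2 + q^-1  (w -6, c 12, <D> = A^-14 - A^-10 + 2A^-6 - A^-2 + A^2 - A^6)
why: V(q) takes 3 values over 4 diagrams, fixing the grouping


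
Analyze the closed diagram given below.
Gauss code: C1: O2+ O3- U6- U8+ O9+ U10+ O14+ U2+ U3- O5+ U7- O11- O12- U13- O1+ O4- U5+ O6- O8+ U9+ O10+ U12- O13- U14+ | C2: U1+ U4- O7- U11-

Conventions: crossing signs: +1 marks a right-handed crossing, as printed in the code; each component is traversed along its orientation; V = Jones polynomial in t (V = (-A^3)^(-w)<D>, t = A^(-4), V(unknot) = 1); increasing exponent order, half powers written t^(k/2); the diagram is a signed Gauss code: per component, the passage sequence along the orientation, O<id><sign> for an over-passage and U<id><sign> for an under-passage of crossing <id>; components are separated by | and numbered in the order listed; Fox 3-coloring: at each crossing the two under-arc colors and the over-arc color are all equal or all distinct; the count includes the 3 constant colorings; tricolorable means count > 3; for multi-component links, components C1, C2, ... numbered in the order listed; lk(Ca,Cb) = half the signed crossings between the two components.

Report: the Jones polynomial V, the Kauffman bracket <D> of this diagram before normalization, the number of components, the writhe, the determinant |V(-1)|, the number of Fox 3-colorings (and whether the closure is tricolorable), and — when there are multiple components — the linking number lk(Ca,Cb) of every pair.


Jones polynomial: V(t) = -t^(-5/2) - t^(-1/2)
<D> = -A^2 - A^10; writhe 0
components 2, writhe 0 (14 crossings)
linking number lk(C1,C2) = -1
3-colorings: 3 of 3^14, det 2 — not tricolorable
note: w = 0 shifts under R1 moves; the (-A^3)^(0) factor cancels that in V
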